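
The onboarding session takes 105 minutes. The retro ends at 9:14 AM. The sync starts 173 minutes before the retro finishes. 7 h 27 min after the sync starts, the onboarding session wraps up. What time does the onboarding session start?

12:03 PM

The sync starts at 9:14 AM − 173 min = 6:21 AM.
The onboarding session ends at 6:21 AM + 447 min = 1:48 PM.
The onboarding session starts at 1:48 PM − 105 min = 12:03 PM.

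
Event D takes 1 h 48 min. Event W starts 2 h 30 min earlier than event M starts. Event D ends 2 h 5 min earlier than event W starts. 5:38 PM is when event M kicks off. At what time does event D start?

Event W starts at 5:38 PM − 150 min = 3:08 PM.
Event D ends at 3:08 PM − 125 min = 1:03 PM.
Event D starts at 1:03 PM − 108 min = 11:15 AM.

11:15 AM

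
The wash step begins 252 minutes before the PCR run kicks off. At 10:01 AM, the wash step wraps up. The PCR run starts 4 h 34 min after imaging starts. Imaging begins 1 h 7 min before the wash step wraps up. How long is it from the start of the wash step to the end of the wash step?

45 minutes

Imaging starts at 10:01 AM − 67 min = 8:54 AM.
The PCR run starts at 8:54 AM + 274 min = 1:28 PM.
The wash step starts at 1:28 PM − 252 min = 9:16 AM.
From 9:16 AM to 10:01 AM is 45 minutes.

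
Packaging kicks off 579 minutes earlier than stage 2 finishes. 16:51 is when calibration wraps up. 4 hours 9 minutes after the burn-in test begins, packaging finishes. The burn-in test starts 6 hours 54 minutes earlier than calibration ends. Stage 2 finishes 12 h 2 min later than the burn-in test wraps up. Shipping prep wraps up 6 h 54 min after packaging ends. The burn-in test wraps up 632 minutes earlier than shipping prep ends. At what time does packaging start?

The burn-in test starts at 16:51 − 414 min = 09:57.
Packaging ends at 09:57 + 249 min = 14:06.
Shipping prep ends at 14:06 + 414 min = 21:00.
The burn-in test ends at 21:00 − 632 min = 10:28.
Stage 2 ends at 10:28 + 722 min = 22:30.
Packaging starts at 22:30 − 579 min = 12:51.

12:51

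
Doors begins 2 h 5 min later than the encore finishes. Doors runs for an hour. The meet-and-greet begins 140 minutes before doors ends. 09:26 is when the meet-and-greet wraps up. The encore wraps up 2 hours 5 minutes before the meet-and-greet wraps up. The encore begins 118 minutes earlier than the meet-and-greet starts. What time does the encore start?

06:08

The encore ends at 09:26 − 125 min = 07:21.
Doors starts at 07:21 + 125 min = 09:26.
Doors ends at 09:26 + 60 min = 10:26.
The meet-and-greet starts at 10:26 − 140 min = 08:06.
The encore starts at 08:06 − 118 min = 06:08.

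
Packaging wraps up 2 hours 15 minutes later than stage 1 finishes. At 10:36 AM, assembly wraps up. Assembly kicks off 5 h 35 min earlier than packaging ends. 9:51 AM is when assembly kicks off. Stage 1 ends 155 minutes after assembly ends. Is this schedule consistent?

Yes

Stage 1 ends at 10:36 AM + 155 min = 1:11 PM.
Packaging ends at 1:11 PM + 135 min = 3:26 PM.
Assembly starts at 3:26 PM − 335 min = 9:51 AM.
That matches the stated 9:51 AM, so the schedule is consistent.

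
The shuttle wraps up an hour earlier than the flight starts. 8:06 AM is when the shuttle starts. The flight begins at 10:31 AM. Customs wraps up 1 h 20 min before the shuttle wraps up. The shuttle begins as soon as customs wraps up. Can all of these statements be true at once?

No

The shuttle ends at 10:31 AM − 60 min = 9:31 AM.
Customs ends at 9:31 AM − 80 min = 8:11 AM.
So the shuttle starts at 8:11 AM.
But the shuttle is also said to start at 8:06 AM — a 5-minute conflict.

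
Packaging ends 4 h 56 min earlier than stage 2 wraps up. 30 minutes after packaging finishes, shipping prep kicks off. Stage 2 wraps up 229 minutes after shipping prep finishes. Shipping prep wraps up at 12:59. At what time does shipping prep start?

12:22

Stage 2 ends at 12:59 + 229 min = 16:48.
Packaging ends at 16:48 − 296 min = 11:52.
Shipping prep starts at 11:52 + 30 min = 12:22.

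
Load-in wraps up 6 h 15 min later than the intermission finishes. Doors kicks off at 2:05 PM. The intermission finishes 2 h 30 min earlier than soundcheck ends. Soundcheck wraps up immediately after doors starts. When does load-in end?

5:50 PM

Soundcheck ends at 2:05 PM.
The intermission ends at 2:05 PM − 150 min = 11:35 AM.
Load-in ends at 11:35 AM + 375 min = 5:50 PM.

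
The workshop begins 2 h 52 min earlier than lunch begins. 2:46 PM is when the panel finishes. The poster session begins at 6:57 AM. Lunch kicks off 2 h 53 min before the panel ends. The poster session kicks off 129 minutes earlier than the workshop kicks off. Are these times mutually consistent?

No

Lunch starts at 2:46 PM − 173 min = 11:53 AM.
The workshop starts at 11:53 AM − 172 min = 9:01 AM.
The poster session starts at 9:01 AM − 129 min = 6:52 AM.
But the poster session is also said to start at 6:57 AM — a 5-minute conflict.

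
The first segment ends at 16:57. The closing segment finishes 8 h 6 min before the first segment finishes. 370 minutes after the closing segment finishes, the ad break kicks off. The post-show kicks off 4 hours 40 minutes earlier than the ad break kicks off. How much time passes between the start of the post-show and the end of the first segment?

396 minutes

The closing segment ends at 16:57 − 486 min = 08:51.
The ad break starts at 08:51 + 370 min = 15:01.
The post-show starts at 15:01 − 280 min = 10:21.
From 10:21 to 16:57 is 396 minutes.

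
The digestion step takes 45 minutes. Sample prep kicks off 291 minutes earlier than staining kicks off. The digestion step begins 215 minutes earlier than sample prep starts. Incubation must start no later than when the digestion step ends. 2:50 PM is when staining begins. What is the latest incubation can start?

Sample prep starts at 2:50 PM − 291 min = 9:59 AM.
The digestion step starts at 9:59 AM − 215 min = 6:24 AM.
The digestion step ends at 6:24 AM + 45 min = 7:09 AM.
Incubation is bounded by the digestion step, so the latest it can start is 7:09 AM.

7:09 AM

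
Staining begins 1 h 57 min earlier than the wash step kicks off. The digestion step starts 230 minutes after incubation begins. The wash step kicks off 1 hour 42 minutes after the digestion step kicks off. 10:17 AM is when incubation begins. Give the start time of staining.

1:52 PM

The digestion step starts at 10:17 AM + 230 min = 2:07 PM.
The wash step starts at 2:07 PM + 102 min = 3:49 PM.
Staining starts at 3:49 PM − 117 min = 1:52 PM.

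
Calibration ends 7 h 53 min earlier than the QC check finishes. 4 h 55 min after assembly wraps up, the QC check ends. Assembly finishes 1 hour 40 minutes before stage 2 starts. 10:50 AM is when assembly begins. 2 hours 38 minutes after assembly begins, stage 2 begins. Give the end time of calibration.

8:50 AM

Stage 2 starts at 10:50 AM + 158 min = 1:28 PM.
Assembly ends at 1:28 PM − 100 min = 11:48 AM.
The QC check ends at 11:48 AM + 295 min = 4:43 PM.
Calibration ends at 4:43 PM − 473 min = 8:50 AM.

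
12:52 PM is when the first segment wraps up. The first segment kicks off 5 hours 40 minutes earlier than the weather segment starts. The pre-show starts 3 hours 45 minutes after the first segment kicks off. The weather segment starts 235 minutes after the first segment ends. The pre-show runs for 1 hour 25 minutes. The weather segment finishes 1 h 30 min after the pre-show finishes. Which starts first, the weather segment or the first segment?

the first segment

The weather segment starts at 12:52 PM + 235 min = 4:47 PM.
The first segment starts at 4:47 PM − 340 min = 11:07 AM.
The weather segment starts at 4:47 PM and the first segment starts at 11:07 AM, so the first segment is first.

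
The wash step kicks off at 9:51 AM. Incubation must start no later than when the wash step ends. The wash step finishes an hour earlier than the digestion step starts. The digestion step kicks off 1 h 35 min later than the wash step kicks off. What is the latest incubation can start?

The digestion step starts at 9:51 AM + 95 min = 11:26 AM.
The wash step ends at 11:26 AM − 60 min = 10:26 AM.
Incubation is bounded by the wash step, so the latest it can start is 10:26 AM.

10:26 AM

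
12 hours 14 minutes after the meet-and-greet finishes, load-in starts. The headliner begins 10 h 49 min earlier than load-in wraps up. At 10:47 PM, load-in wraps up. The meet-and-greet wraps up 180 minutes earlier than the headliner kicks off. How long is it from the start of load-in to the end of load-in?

The headliner starts at 10:47 PM − 649 min = 11:58 AM.
The meet-and-greet ends at 11:58 AM − 180 min = 8:58 AM.
Load-in starts at 8:58 AM + 734 min = 9:12 PM.
From 9:12 PM to 10:47 PM is 1 h 35 min.

1 h 35 min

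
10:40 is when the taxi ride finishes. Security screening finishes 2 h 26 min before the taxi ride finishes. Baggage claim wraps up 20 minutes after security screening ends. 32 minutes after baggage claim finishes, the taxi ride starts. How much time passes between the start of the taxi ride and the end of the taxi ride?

1 h 34 min

Security screening ends at 10:40 − 146 min = 08:14.
Baggage claim ends at 08:14 + 20 min = 08:34.
The taxi ride starts at 08:34 + 32 min = 09:06.
From 09:06 to 10:40 is 1 h 34 min.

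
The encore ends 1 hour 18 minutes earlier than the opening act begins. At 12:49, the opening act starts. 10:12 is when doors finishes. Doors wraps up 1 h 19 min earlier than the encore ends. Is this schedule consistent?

The encore ends at 12:49 − 78 min = 11:31.
Doors ends at 11:31 − 79 min = 10:12.
That matches the stated 10:12, so the schedule is consistent.

Yes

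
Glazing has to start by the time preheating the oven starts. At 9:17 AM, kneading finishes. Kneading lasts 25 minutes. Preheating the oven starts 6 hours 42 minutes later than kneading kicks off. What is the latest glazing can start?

3:34 PM

Kneading starts at 9:17 AM − 25 min = 8:52 AM.
Preheating the oven starts at 8:52 AM + 402 min = 3:34 PM.
Glazing is bounded by preheating the oven, so the latest it can start is 3:34 PM.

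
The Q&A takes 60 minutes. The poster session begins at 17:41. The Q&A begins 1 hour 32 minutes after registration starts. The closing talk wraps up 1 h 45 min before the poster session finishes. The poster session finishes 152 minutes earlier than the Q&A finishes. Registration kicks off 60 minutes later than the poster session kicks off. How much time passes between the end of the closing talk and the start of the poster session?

45 minutes

Registration starts at 17:41 + 60 min = 18:41.
The Q&A starts at 18:41 + 92 min = 20:13.
The Q&A ends at 20:13 + 60 min = 21:13.
The poster session ends at 21:13 − 152 min = 18:41.
The closing talk ends at 18:41 − 105 min = 16:56.
From 16:56 to 17:41 is 45 minutes.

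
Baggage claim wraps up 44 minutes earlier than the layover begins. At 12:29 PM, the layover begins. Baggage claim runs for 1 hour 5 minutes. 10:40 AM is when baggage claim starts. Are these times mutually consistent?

Yes

Baggage claim ends at 12:29 PM − 44 min = 11:45 AM.
Baggage claim starts at 11:45 AM − 65 min = 10:40 AM.
That matches the stated 10:40 AM, so the schedule is consistent.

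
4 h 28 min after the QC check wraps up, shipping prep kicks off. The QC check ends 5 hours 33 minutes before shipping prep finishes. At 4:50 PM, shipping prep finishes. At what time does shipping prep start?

3:45 PM

The QC check ends at 4:50 PM − 333 min = 11:17 AM.
Shipping prep starts at 11:17 AM + 268 min = 3:45 PM.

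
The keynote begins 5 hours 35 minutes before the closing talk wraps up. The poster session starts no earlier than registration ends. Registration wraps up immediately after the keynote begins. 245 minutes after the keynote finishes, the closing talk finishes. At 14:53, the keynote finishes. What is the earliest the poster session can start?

13:23

The closing talk ends at 14:53 + 245 min = 18:58.
The keynote starts at 18:58 − 335 min = 13:23.
So registration ends at 13:23.
The poster session is bounded by registration, so the earliest it can start is 13:23.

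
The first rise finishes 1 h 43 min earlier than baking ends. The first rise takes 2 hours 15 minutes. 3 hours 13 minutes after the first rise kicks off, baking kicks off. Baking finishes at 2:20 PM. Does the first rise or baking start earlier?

The first rise ends at 2:20 PM − 103 min = 12:37 PM.
The first rise starts at 12:37 PM − 135 min = 10:22 AM.
Baking starts at 10:22 AM + 193 min = 1:35 PM.
The first rise starts at 10:22 AM and baking starts at 1:35 PM, so the first rise is first.

the first rise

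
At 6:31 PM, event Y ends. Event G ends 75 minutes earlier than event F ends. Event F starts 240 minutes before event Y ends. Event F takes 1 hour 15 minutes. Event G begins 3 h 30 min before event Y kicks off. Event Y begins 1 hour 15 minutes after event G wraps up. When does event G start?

12:16 PM

Event F starts at 6:31 PM − 240 min = 2:31 PM.
Event F ends at 2:31 PM + 75 min = 3:46 PM.
Event G ends at 3:46 PM − 75 min = 2:31 PM.
Event Y starts at 2:31 PM + 75 min = 3:46 PM.
Event G starts at 3:46 PM − 210 min = 12:16 PM.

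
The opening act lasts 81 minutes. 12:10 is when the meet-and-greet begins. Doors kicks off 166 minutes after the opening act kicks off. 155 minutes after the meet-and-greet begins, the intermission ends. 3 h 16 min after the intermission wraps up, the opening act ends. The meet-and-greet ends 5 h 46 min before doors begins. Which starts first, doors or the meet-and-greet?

The intermission ends at 12:10 + 155 min = 14:45.
The opening act ends at 14:45 + 196 min = 18:01.
The opening act starts at 18:01 − 81 min = 16:40.
Doors starts at 16:40 + 166 min = 19:26.
Doors starts at 19:26 and the meet-and-greet starts at 12:10, so the meet-and-greet is first.

the meet-and-greet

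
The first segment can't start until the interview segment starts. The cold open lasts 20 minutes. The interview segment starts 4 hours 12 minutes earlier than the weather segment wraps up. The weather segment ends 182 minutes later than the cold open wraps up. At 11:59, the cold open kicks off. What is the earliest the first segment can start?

The cold open ends at 11:59 + 20 min = 12:19.
The weather segment ends at 12:19 + 182 min = 15:21.
The interview segment starts at 15:21 − 252 min = 11:09.
The first segment is bounded by the interview segment, so the earliest it can start is 11:09.

11:09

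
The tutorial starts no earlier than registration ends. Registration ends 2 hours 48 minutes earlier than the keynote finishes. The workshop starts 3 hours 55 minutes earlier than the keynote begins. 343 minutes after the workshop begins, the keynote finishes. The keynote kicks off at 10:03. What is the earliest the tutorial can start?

09:03

The workshop starts at 10:03 − 235 min = 06:08.
The keynote ends at 06:08 + 343 min = 11:51.
Registration ends at 11:51 − 168 min = 09:03.
The tutorial is bounded by registration, so the earliest it can start is 09:03.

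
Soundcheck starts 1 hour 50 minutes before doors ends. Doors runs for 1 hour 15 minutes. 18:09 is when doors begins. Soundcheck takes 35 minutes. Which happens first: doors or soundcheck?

soundcheck

Doors ends at 18:09 + 75 min = 19:24.
Soundcheck starts at 19:24 − 110 min = 17:34.
Doors starts at 18:09 and soundcheck starts at 17:34, so soundcheck is first.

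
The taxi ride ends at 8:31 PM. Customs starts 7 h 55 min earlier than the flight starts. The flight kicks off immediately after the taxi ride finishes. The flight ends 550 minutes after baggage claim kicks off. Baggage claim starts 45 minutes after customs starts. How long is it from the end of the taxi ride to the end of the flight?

The flight starts at 8:31 PM.
Customs starts at 8:31 PM − 475 min = 12:36 PM.
Baggage claim starts at 12:36 PM + 45 min = 1:21 PM.
The flight ends at 1:21 PM + 550 min = 10:31 PM.
From 8:31 PM to 10:31 PM is two hours.

two hours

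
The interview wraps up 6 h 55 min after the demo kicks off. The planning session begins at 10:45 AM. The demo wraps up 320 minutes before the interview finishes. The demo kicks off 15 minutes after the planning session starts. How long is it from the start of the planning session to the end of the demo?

The demo starts at 10:45 AM + 15 min = 11:00 AM.
The interview ends at 11:00 AM + 415 min = 5:55 PM.
The demo ends at 5:55 PM − 320 min = 12:35 PM.
From 10:45 AM to 12:35 PM is 110 minutes.

110 minutes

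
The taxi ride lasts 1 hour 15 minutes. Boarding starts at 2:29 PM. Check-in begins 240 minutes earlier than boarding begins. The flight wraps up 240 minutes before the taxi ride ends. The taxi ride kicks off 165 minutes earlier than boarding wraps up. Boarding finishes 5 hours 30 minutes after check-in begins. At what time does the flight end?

Check-in starts at 2:29 PM − 240 min = 10:29 AM.
Boarding ends at 10:29 AM + 330 min = 3:59 PM.
The taxi ride starts at 3:59 PM − 165 min = 1:14 PM.
The taxi ride ends at 1:14 PM + 75 min = 2:29 PM.
The flight ends at 2:29 PM − 240 min = 10:29 AM.

10:29 AM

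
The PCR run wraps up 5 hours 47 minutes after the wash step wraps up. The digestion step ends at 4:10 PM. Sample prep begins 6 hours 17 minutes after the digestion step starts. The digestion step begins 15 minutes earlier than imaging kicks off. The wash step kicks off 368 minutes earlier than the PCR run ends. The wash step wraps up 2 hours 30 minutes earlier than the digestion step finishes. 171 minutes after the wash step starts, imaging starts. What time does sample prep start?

The wash step ends at 4:10 PM − 150 min = 1:40 PM.
The PCR run ends at 1:40 PM + 347 min = 7:27 PM.
The wash step starts at 7:27 PM − 368 min = 1:19 PM.
Imaging starts at 1:19 PM + 171 min = 4:10 PM.
The digestion step starts at 4:10 PM − 15 min = 3:55 PM.
Sample prep starts at 3:55 PM + 377 min = 10:12 PM.

10:12 PM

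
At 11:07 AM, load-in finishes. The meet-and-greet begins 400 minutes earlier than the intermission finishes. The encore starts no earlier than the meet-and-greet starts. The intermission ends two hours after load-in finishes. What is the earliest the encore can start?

The intermission ends at 11:07 AM + 120 min = 1:07 PM.
The meet-and-greet starts at 1:07 PM − 400 min = 6:27 AM.
The encore is bounded by the meet-and-greet, so the earliest it can start is 6:27 AM.

6:27 AM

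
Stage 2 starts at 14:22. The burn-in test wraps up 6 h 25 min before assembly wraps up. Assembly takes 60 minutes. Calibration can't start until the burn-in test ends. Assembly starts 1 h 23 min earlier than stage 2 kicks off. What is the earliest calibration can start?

Assembly starts at 14:22 − 83 min = 12:59.
Assembly ends at 12:59 + 60 min = 13:59.
The burn-in test ends at 13:59 − 385 min = 07:34.
Calibration is bounded by the burn-in test, so the earliest it can start is 07:34.

07:34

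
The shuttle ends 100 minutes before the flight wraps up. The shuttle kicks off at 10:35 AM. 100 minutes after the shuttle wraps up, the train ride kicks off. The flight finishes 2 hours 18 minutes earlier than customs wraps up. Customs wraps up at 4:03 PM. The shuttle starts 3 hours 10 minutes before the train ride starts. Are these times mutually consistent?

Yes

The flight ends at 4:03 PM − 138 min = 1:45 PM.
The shuttle ends at 1:45 PM − 100 min = 12:05 PM.
The train ride starts at 12:05 PM + 100 min = 1:45 PM.
The shuttle starts at 1:45 PM − 190 min = 10:35 AM.
That matches the stated 10:35 AM, so the schedule is consistent.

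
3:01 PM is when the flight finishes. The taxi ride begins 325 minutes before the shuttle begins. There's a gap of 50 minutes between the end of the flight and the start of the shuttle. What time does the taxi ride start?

The shuttle starts at 3:01 PM + 50 min = 3:51 PM.
The taxi ride starts at 3:51 PM − 325 min = 10:26 AM.

10:26 AM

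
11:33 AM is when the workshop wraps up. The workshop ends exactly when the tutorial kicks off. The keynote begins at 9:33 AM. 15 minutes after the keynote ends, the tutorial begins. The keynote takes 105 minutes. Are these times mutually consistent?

Yes

The keynote ends at 9:33 AM + 105 min = 11:18 AM.
The tutorial starts at 11:18 AM + 15 min = 11:33 AM.
So the workshop ends at 11:33 AM.
That matches the stated 11:33 AM, so the schedule is consistent.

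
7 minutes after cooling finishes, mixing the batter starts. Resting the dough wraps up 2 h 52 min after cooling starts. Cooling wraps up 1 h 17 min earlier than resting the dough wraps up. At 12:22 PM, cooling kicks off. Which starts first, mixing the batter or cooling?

cooling

Resting the dough ends at 12:22 PM + 172 min = 3:14 PM.
Cooling ends at 3:14 PM − 77 min = 1:57 PM.
Mixing the batter starts at 1:57 PM + 7 min = 2:04 PM.
Mixing the batter starts at 2:04 PM and cooling starts at 12:22 PM, so cooling is first.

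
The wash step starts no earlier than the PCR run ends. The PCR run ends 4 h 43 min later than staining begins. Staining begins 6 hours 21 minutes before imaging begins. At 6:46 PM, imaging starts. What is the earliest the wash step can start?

5:08 PM

Staining starts at 6:46 PM − 381 min = 12:25 PM.
The PCR run ends at 12:25 PM + 283 min = 5:08 PM.
The wash step is bounded by the PCR run, so the earliest it can start is 5:08 PM.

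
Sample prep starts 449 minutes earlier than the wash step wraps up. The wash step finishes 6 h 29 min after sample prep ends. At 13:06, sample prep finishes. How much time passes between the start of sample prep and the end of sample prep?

1 hour

The wash step ends at 13:06 + 389 min = 19:35.
Sample prep starts at 19:35 − 449 min = 12:06.
From 12:06 to 13:06 is 1 hour.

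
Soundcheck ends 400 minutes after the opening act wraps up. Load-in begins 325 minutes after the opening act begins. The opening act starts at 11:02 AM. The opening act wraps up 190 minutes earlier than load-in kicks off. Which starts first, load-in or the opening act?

the opening act

Load-in starts at 11:02 AM + 325 min = 4:27 PM.
Load-in starts at 4:27 PM and the opening act starts at 11:02 AM, so the opening act is first.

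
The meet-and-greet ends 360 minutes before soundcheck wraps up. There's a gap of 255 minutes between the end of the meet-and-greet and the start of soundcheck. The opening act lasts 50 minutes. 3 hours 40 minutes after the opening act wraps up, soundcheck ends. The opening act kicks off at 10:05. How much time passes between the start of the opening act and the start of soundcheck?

2 h 45 min

The opening act ends at 10:05 + 50 min = 10:55.
Soundcheck ends at 10:55 + 220 min = 14:35.
The meet-and-greet ends at 14:35 − 360 min = 08:35.
Soundcheck starts at 08:35 + 255 min = 12:50.
From 10:05 to 12:50 is 2 h 45 min.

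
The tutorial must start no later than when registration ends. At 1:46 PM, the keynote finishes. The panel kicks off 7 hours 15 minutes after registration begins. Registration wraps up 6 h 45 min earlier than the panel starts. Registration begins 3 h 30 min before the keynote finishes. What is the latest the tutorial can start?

Registration starts at 1:46 PM − 210 min = 10:16 AM.
The panel starts at 10:16 AM + 435 min = 5:31 PM.
Registration ends at 5:31 PM − 405 min = 10:46 AM.
The tutorial is bounded by registration, so the latest it can start is 10:46 AM.

10:46 AM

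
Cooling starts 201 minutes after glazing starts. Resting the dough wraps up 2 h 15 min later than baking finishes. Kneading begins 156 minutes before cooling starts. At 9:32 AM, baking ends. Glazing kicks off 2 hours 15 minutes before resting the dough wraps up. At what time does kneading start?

10:17 AM

Resting the dough ends at 9:32 AM + 135 min = 11:47 AM.
Glazing starts at 11:47 AM − 135 min = 9:32 AM.
Cooling starts at 9:32 AM + 201 min = 12:53 PM.
Kneading starts at 12:53 PM − 156 min = 10:17 AM.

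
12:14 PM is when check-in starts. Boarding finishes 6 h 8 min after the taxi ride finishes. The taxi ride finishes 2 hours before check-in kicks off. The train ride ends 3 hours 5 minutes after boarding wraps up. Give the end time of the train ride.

The taxi ride ends at 12:14 PM − 120 min = 10:14 AM.
Boarding ends at 10:14 AM + 368 min = 4:22 PM.
The train ride ends at 4:22 PM + 185 min = 7:27 PM.

7:27 PM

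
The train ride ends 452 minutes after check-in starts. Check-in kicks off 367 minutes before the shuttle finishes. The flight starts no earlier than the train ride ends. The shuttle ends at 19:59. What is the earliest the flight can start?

Check-in starts at 19:59 − 367 min = 13:52.
The train ride ends at 13:52 + 452 min = 21:24.
The flight is bounded by the train ride, so the earliest it can start is 21:24.

21:24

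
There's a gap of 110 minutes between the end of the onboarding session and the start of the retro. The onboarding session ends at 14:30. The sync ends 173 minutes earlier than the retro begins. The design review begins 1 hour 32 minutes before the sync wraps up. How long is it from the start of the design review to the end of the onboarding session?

The retro starts at 14:30 + 110 min = 16:20.
The sync ends at 16:20 − 173 min = 13:27.
The design review starts at 13:27 − 92 min = 11:55.
From 11:55 to 14:30 is 155 minutes.

155 minutes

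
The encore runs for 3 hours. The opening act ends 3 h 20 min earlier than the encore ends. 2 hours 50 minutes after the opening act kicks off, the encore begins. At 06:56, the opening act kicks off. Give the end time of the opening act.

09:26

The encore starts at 06:56 + 170 min = 09:46.
The encore ends at 09:46 + 180 min = 12:46.
The opening act ends at 12:46 − 200 min = 09:26.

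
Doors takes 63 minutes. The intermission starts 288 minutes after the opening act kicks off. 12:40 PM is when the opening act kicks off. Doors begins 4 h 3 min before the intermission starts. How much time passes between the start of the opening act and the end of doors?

1 hour 48 minutes

The intermission starts at 12:40 PM + 288 min = 5:28 PM.
Doors starts at 5:28 PM − 243 min = 1:25 PM.
Doors ends at 1:25 PM + 63 min = 2:28 PM.
From 12:40 PM to 2:28 PM is 1 hour 48 minutes.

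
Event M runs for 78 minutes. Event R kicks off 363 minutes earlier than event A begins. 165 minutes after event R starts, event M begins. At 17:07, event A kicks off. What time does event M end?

Event R starts at 17:07 − 363 min = 11:04.
Event M starts at 11:04 + 165 min = 13:49.
Event M ends at 13:49 + 78 min = 15:07.

15:07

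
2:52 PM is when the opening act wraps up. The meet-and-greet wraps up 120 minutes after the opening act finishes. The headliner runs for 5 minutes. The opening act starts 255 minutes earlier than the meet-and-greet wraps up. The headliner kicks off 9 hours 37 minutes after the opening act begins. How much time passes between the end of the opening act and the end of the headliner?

447 minutes

The meet-and-greet ends at 2:52 PM + 120 min = 4:52 PM.
The opening act starts at 4:52 PM − 255 min = 12:37 PM.
The headliner starts at 12:37 PM + 577 min = 10:14 PM.
The headliner ends at 10:14 PM + 5 min = 10:19 PM.
From 2:52 PM to 10:19 PM is 447 minutes.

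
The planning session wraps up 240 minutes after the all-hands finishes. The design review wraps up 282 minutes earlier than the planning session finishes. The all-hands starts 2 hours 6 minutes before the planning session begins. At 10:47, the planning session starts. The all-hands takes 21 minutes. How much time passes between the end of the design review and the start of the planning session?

The all-hands starts at 10:47 − 126 min = 08:41.
The all-hands ends at 08:41 + 21 min = 09:02.
The planning session ends at 09:02 + 240 min = 13:02.
The design review ends at 13:02 − 282 min = 08:20.
From 08:20 to 10:47 is 2 hours 27 minutes.

2 hours 27 minutes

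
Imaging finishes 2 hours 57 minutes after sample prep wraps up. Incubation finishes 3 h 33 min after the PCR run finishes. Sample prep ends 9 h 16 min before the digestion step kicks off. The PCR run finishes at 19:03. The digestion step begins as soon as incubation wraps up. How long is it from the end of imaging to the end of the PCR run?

166 minutes

Incubation ends at 19:03 + 213 min = 22:36.
So the digestion step starts at 22:36.
Sample prep ends at 22:36 − 556 min = 13:20.
Imaging ends at 13:20 + 177 min = 16:17.
From 16:17 to 19:03 is 166 minutes.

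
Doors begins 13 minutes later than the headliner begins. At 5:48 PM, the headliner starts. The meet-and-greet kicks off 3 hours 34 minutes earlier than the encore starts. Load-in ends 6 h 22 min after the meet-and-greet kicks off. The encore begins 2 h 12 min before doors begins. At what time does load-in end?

6:37 PM

Doors starts at 5:48 PM + 13 min = 6:01 PM.
The encore starts at 6:01 PM − 132 min = 3:49 PM.
The meet-and-greet starts at 3:49 PM − 214 min = 12:15 PM.
Load-in ends at 12:15 PM + 382 min = 6:37 PM.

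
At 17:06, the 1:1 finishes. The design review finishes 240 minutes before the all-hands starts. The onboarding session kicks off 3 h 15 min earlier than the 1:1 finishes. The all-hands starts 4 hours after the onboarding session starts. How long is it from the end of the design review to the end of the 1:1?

The onboarding session starts at 17:06 − 195 min = 13:51.
The all-hands starts at 13:51 + 240 min = 17:51.
The design review ends at 17:51 − 240 min = 13:51.
From 13:51 to 17:06 is 3 hours 15 minutes.

3 hours 15 minutes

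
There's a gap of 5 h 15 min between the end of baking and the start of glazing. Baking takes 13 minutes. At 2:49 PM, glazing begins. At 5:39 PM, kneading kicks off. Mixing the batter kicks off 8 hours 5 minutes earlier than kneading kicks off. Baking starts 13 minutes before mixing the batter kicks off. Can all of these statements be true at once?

Mixing the batter starts at 5:39 PM − 485 min = 9:34 AM.
Baking starts at 9:34 AM − 13 min = 9:21 AM.
Baking ends at 9:21 AM + 13 min = 9:34 AM.
Glazing starts at 9:34 AM + 315 min = 2:49 PM.
That matches the stated 2:49 PM, so the schedule is consistent.

Yes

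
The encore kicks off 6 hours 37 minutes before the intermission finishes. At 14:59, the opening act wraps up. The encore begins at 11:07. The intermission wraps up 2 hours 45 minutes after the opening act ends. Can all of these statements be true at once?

Yes

The intermission ends at 14:59 + 165 min = 17:44.
The encore starts at 17:44 − 397 min = 11:07.
That matches the stated 11:07, so the schedule is consistent.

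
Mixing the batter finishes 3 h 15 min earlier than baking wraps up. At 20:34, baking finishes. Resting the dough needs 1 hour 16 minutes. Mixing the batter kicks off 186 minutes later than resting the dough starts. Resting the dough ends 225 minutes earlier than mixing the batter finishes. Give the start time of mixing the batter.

Mixing the batter ends at 20:34 − 195 min = 17:19.
Resting the dough ends at 17:19 − 225 min = 13:34.
Resting the dough starts at 13:34 − 76 min = 12:18.
Mixing the batter starts at 12:18 + 186 min = 15:24.

15:24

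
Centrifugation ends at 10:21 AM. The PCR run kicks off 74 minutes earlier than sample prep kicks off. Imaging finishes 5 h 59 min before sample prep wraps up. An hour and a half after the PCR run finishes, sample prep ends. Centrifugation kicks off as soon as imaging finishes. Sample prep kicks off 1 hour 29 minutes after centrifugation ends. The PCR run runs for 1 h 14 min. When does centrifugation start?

7:21 AM

Sample prep starts at 10:21 AM + 89 min = 11:50 AM.
The PCR run starts at 11:50 AM − 74 min = 10:36 AM.
The PCR run ends at 10:36 AM + 74 min = 11:50 AM.
Sample prep ends at 11:50 AM + 90 min = 1:20 PM.
Imaging ends at 1:20 PM − 359 min = 7:21 AM.
So centrifugation starts at 7:21 AM.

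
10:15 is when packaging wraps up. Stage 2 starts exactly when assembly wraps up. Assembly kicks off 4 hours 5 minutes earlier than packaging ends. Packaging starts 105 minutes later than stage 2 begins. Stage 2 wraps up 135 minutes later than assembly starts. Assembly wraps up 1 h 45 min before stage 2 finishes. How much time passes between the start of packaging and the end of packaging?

1 h 50 min

Assembly starts at 10:15 − 245 min = 06:10.
Stage 2 ends at 06:10 + 135 min = 08:25.
Assembly ends at 08:25 − 105 min = 06:40.
So stage 2 starts at 06:40.
Packaging starts at 06:40 + 105 min = 08:25.
From 08:25 to 10:15 is 1 h 50 min.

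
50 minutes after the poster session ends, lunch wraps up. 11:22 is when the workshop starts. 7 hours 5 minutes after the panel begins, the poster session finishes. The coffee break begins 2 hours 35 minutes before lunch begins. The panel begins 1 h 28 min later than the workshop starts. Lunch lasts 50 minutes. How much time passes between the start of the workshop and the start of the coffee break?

5 hours 58 minutes

The panel starts at 11:22 + 88 min = 12:50.
The poster session ends at 12:50 + 425 min = 19:55.
Lunch ends at 19:55 + 50 min = 20:45.
Lunch starts at 20:45 − 50 min = 19:55.
The coffee break starts at 19:55 − 155 min = 17:20.
From 11:22 to 17:20 is 5 hours 58 minutes.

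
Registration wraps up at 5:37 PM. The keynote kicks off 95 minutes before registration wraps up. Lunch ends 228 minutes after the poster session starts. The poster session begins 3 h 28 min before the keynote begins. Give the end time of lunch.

4:22 PM

The keynote starts at 5:37 PM − 95 min = 4:02 PM.
The poster session starts at 4:02 PM − 208 min = 12:34 PM.
Lunch ends at 12:34 PM + 228 min = 4:22 PM.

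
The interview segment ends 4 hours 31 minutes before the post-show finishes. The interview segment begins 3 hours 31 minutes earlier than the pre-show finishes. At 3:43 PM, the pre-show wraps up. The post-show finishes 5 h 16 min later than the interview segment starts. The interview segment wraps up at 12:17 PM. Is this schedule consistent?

The interview segment starts at 3:43 PM − 211 min = 12:12 PM.
The post-show ends at 12:12 PM + 316 min = 5:28 PM.
The interview segment ends at 5:28 PM − 271 min = 12:57 PM.
But the interview segment is also said to end at 12:17 PM — a 40-minute conflict.

No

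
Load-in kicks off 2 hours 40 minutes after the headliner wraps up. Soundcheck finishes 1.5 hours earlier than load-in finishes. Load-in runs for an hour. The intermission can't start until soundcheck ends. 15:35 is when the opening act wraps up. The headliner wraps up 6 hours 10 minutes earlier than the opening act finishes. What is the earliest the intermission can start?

The headliner ends at 15:35 − 370 min = 09:25.
Load-in starts at 09:25 + 160 min = 12:05.
Load-in ends at 12:05 + 60 min = 13:05.
Soundcheck ends at 13:05 − 90 min = 11:35.
The intermission is bounded by soundcheck, so the earliest it can start is 11:35.

11:35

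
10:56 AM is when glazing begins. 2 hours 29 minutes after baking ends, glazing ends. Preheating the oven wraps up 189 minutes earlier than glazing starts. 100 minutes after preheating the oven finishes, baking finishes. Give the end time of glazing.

11:56 AM

Preheating the oven ends at 10:56 AM − 189 min = 7:47 AM.
Baking ends at 7:47 AM + 100 min = 9:27 AM.
Glazing ends at 9:27 AM + 149 min = 11:56 AM.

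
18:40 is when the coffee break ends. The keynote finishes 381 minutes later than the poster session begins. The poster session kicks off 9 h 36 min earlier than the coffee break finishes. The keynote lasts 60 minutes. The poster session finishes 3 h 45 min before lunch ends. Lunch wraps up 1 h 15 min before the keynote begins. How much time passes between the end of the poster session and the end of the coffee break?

9 h 15 min

The poster session starts at 18:40 − 576 min = 09:04.
The keynote ends at 09:04 + 381 min = 15:25.
The keynote starts at 15:25 − 60 min = 14:25.
Lunch ends at 14:25 − 75 min = 13:10.
The poster session ends at 13:10 − 225 min = 09:25.
From 09:25 to 18:40 is 9 h 15 min.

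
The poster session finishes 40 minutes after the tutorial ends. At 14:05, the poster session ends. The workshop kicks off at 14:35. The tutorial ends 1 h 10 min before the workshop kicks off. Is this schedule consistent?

Yes

The tutorial ends at 14:35 − 70 min = 13:25.
The poster session ends at 13:25 + 40 min = 14:05.
That matches the stated 14:05, so the schedule is consistent.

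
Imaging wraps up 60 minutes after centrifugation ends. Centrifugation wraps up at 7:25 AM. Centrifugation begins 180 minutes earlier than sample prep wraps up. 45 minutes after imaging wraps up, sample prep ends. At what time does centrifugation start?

6:10 AM

Imaging ends at 7:25 AM + 60 min = 8:25 AM.
Sample prep ends at 8:25 AM + 45 min = 9:10 AM.
Centrifugation starts at 9:10 AM − 180 min = 6:10 AM.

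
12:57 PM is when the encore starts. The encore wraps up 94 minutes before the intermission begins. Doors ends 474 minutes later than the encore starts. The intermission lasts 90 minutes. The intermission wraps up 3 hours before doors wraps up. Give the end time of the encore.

Doors ends at 12:57 PM + 474 min = 8:51 PM.
The intermission ends at 8:51 PM − 180 min = 5:51 PM.
The intermission starts at 5:51 PM − 90 min = 4:21 PM.
The encore ends at 4:21 PM − 94 min = 2:47 PM.

2:47 PM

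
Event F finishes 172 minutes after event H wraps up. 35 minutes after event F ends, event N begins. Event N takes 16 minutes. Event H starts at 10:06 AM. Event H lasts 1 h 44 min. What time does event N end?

3:33 PM

Event H ends at 10:06 AM + 104 min = 11:50 AM.
Event F ends at 11:50 AM + 172 min = 2:42 PM.
Event N starts at 2:42 PM + 35 min = 3:17 PM.
Event N ends at 3:17 PM + 16 min = 3:33 PM.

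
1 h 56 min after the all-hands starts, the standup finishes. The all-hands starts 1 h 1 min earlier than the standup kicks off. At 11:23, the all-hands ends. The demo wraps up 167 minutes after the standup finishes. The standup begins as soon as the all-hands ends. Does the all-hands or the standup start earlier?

the all-hands

The standup starts at 11:23.
The all-hands starts at 11:23 − 61 min = 10:22.
The all-hands starts at 10:22 and the standup starts at 11:23, so the all-hands is first.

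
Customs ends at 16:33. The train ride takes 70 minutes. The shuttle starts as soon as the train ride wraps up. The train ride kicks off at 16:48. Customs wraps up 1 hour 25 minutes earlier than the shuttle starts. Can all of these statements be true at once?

The train ride ends at 16:48 + 70 min = 17:58.
So the shuttle starts at 17:58.
Customs ends at 17:58 − 85 min = 16:33.
That matches the stated 16:33, so the schedule is consistent.

Yes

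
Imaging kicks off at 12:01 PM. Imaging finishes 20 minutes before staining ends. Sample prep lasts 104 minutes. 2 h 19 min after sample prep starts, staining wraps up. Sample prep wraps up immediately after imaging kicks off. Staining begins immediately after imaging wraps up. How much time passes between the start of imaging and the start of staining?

15 minutes

Sample prep ends at 12:01 PM.
Sample prep starts at 12:01 PM − 104 min = 10:17 AM.
Staining ends at 10:17 AM + 139 min = 12:36 PM.
Imaging ends at 12:36 PM − 20 min = 12:16 PM.
So staining starts at 12:16 PM.
From 12:01 PM to 12:16 PM is 15 minutes.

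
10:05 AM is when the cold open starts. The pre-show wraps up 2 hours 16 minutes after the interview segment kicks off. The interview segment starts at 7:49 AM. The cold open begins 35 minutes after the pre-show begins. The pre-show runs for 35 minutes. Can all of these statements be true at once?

The pre-show ends at 7:49 AM + 136 min = 10:05 AM.
The pre-show starts at 10:05 AM − 35 min = 9:30 AM.
The cold open starts at 9:30 AM + 35 min = 10:05 AM.
That matches the stated 10:05 AM, so the schedule is consistent.

Yes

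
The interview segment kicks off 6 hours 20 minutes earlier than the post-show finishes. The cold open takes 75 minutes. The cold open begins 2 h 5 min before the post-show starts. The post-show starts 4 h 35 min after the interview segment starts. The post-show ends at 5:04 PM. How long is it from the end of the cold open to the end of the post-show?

The interview segment starts at 5:04 PM − 380 min = 10:44 AM.
The post-show starts at 10:44 AM + 275 min = 3:19 PM.
The cold open starts at 3:19 PM − 125 min = 1:14 PM.
The cold open ends at 1:14 PM + 75 min = 2:29 PM.
From 2:29 PM to 5:04 PM is 155 minutes.

155 minutes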